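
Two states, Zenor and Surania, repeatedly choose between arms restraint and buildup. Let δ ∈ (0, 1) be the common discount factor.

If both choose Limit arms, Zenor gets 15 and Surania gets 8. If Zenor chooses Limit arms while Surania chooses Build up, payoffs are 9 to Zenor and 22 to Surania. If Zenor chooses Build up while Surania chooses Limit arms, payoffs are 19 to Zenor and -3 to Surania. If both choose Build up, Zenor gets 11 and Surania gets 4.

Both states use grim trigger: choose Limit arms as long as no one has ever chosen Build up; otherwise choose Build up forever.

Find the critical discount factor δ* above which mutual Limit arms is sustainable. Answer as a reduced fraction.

7/9

For Zenor: deviation gain 19−15 = 4, per-period punishment loss 15−11 = 4. IC gives δ ≥ 4/8 = 1/2.
For Surania: gain 14, loss 4 per period, so δ ≥ 14/18 = 7/9.
The tighter constraint is Surania's, so cooperation needs δ ≥ 7/9.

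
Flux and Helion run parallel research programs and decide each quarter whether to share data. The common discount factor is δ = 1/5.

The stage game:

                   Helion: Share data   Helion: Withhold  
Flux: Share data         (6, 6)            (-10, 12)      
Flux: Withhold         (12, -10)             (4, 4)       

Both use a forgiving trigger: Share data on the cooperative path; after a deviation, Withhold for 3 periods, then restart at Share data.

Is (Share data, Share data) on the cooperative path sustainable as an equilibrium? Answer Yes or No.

No

Comparing payoff streams over the 4 periods until play realigns: cooperate → 6(1+δ+…+δ^3); deviate → 12 + 4(δ+…+δ^3).
Cooperation is sustained iff (6−4)(δ+…+δ^3) ≥ 12−6.
δ+…+δ^3 = 1/5·(1−(1/5)^3)/(1−1/5) = 0.2480, and (12−6)/(6−4) = 3.0000.
0.2480 < 3.0000, so cooperation is not sustainable.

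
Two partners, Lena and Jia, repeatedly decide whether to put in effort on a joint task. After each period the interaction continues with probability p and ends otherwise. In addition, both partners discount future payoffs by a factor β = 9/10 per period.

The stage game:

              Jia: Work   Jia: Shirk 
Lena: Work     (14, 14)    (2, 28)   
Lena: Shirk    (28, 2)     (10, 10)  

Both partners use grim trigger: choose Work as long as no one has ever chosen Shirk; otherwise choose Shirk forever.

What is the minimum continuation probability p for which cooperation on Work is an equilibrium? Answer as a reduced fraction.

70/81

With continuation probability p and discount β, the effective per-period discount factor is βp.
Grim-trigger IC: βp ≥ (28−14)/(28−10) = 7/9.
So p ≥ (7/9)/(9/10) = 70/81.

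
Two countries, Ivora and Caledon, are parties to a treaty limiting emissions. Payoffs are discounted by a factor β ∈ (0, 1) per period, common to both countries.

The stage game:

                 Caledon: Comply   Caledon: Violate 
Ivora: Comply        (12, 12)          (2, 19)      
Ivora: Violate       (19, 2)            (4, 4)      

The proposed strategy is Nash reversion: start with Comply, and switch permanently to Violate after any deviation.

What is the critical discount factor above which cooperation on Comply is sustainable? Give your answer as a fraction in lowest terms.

Cooperation forever yields 12 each period: 12/(1−β).
Deviating yields 19 once, then 4 forever: 19 + 4β/(1−β).
No profitable deviation requires 12/(1−β) ≥ 19 + 4β/(1−β).
Multiplying by (1−β): 12 ≥ 19(1−β) + 4β = 19 − 15β.
So 15β ≥ 7, i.e. β ≥ 7/15.

7/15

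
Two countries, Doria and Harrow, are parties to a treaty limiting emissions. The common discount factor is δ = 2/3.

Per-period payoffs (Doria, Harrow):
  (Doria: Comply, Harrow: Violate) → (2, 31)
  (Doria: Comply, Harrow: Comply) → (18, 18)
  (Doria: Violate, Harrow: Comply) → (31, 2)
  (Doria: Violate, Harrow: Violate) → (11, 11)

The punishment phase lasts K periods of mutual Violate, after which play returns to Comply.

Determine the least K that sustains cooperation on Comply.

Need Σ_{k=1}^{K} δ^k ≥ (31−18)/(18−11) = 1.8571 at δ = 2/3.
At K = 6 the sum is 1.8244 < 1.8571; at K = 7 it is 1.8829 ≥ 1.8571.
So the minimum punishment length is K = 7.

7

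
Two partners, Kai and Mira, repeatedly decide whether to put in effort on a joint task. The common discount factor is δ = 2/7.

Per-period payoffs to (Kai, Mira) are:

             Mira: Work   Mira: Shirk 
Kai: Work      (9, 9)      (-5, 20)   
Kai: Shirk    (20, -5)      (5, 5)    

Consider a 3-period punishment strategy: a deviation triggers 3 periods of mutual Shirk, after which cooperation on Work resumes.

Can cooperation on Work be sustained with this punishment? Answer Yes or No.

A one-shot deviation gives 20 now, then 5 for 3 periods, then back to 9.
Gain from deviating: (20−9) today; loss: (9−5) in each of the next 3 periods.
No-deviation condition: (9−5)(δ+…+δ^3) ≥ 20−9, i.e. δ+…+δ^3 ≥ 11/4.
At δ = 2/7: δ+…+δ^3 = 0.3907 < 2.7500.
So cooperation is not sustainable.

No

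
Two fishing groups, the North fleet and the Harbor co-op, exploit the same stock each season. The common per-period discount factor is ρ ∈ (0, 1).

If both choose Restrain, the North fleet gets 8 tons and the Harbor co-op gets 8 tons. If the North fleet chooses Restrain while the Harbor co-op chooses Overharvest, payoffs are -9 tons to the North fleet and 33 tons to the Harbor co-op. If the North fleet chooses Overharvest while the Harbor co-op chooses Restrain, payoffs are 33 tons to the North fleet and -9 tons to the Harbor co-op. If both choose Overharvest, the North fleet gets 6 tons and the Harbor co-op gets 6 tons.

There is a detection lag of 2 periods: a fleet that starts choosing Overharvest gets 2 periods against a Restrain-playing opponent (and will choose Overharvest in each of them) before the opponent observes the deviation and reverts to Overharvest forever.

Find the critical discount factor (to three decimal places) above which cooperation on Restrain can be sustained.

0.962

The best deviation is to choose Overharvest for all 2 undetected periods, earning 33 each, then 6 forever once detected.
Deviation value: 33(1−ρ^2)/(1−ρ) + 6ρ^2/(1−ρ); cooperation value: 8/(1−ρ).
IC: 8 ≥ 33(1−ρ^2) + 6ρ^2 = 33 − 27ρ^2.
So ρ^2 ≥ 25/27, giving ρ ≥ (25/27)^(1/2) ≈ 0.962.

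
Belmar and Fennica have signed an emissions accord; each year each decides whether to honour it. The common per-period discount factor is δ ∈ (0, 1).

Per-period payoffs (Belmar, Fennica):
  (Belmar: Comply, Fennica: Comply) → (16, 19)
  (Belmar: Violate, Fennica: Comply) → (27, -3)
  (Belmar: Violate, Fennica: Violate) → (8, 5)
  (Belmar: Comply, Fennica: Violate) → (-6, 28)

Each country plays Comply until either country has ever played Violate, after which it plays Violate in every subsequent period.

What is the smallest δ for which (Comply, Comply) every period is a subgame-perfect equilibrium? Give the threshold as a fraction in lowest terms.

For Belmar: deviation gain 27−16 = 11, per-period punishment loss 16−8 = 8. IC gives δ ≥ 11/19.
For Fennica: gain 9, loss 14 per period, so δ ≥ 9/23.
The tighter constraint is Belmar's, so cooperation needs δ ≥ 11/19.

11/19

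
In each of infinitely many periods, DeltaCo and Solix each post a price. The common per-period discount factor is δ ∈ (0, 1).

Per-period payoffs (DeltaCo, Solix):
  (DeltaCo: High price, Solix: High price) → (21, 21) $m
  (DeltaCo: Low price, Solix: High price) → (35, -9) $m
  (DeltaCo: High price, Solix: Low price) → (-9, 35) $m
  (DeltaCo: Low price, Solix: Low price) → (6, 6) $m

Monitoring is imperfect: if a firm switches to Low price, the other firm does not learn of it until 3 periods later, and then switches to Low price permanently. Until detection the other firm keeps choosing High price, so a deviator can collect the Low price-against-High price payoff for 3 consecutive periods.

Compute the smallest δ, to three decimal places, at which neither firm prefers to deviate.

Deviating for the 3 undetected periods gains 35−21 = 14 per period over cooperation, then loses 21−6 = 15 per period forever once punishment starts.
Gain: 14(1 + δ + … + δ^2); loss: 15·δ^3/(1−δ).
No profitable deviation ⇔ 14(1−δ^3) ≤ 15·δ^3, i.e. δ^3 ≥ 14/(14+15) = 14/29.
Hence δ ≥ (14/29)^(1/3) ≈ 0.784.

0.784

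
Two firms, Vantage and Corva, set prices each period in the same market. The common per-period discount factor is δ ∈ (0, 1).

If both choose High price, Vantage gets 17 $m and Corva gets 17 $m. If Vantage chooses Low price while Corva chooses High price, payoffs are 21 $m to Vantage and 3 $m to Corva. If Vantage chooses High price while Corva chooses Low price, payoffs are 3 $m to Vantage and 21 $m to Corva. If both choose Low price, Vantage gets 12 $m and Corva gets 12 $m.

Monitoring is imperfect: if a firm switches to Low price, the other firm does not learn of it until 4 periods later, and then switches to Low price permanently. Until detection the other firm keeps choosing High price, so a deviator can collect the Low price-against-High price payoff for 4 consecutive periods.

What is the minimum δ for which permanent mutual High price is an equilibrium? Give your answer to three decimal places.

0.816

Deviating for the 4 undetected periods gains 21−17 = 4 per period over cooperation, then loses 17−12 = 5 per period forever once punishment starts.
Gain: 4(1 + δ + … + δ^3); loss: 5·δ^4/(1−δ).
No profitable deviation ⇔ 4(1−δ^4) ≤ 5·δ^4, i.e. δ^4 ≥ 4/(4+5) = 4/9.
Hence δ ≥ (4/9)^(1/4) ≈ 0.816.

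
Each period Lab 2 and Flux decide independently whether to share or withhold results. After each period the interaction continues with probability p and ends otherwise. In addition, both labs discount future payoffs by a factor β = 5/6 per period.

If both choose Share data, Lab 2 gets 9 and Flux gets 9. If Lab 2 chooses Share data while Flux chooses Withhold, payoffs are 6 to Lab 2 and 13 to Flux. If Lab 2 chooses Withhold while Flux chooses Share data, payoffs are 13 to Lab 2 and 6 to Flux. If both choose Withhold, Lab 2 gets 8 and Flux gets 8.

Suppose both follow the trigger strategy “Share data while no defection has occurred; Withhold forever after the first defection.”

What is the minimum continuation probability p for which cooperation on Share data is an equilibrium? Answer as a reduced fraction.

24/25

With continuation probability p and discount β, the effective per-period discount factor is βp.
Grim-trigger IC: βp ≥ (13−9)/(13−8) = 4/5.
So p ≥ (4/5)/(5/6) = 24/25.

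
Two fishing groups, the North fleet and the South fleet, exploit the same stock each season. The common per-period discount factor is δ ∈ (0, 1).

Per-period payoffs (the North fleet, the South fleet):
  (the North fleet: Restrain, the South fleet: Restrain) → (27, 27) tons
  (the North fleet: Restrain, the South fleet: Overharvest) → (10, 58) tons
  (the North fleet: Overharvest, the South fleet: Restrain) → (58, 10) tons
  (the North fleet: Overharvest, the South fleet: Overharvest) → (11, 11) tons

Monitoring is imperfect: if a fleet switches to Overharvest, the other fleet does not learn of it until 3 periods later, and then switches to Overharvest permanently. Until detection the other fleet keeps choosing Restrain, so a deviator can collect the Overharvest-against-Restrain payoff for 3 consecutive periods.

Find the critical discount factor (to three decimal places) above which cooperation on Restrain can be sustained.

A deviator earns 58 for 3 periods, then 11 forever; cooperating earns 27 forever. Multiplying the IC by (1−δ):
27 ≥ 58(1−δ^3) + 11δ^3, so 47·δ^3 ≥ 31 and δ^3 ≥ 31/47.
δ ≥ (31/47)^(1/3) ≈ 0.870.

0.870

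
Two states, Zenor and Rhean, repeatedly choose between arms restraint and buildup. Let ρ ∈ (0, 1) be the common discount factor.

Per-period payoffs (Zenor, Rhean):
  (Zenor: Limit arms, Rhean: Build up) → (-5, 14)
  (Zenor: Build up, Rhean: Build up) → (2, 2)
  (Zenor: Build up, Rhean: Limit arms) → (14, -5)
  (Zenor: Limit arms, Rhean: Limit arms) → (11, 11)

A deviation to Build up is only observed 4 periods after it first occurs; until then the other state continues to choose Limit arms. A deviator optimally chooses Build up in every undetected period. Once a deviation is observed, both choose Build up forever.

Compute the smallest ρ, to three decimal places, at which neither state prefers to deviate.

0.707

The best deviation is to choose Build up for all 4 undetected periods, earning 14 each, then 2 forever once detected.
Deviation value: 14(1−ρ^4)/(1−ρ) + 2ρ^4/(1−ρ); cooperation value: 11/(1−ρ).
IC: 11 ≥ 14(1−ρ^4) + 2ρ^4 = 14 − 12ρ^4.
So ρ^4 ≥ 3/12 = 1/4, giving ρ ≥ (1/4)^(1/4) ≈ 0.707.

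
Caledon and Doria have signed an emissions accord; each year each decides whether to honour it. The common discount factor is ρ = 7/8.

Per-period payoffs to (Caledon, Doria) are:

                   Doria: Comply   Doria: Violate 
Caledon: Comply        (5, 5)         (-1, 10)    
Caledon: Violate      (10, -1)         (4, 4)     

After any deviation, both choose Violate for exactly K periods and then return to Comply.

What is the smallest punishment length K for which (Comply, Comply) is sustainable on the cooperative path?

No profitable deviation requires (5−4)(ρ+…+ρ^K) ≥ 10−5, i.e. ρ+…+ρ^K ≥ 5 ≈ 5.0000.
With ρ = 7/8, the partial sums are K=1: 0.8750, K=2: 1.6406, …, K=8: 4.5947, K=9: 4.8954, K=10: 5.1585.
K = 10 is the first length at which the sum reaches 5.0000.

10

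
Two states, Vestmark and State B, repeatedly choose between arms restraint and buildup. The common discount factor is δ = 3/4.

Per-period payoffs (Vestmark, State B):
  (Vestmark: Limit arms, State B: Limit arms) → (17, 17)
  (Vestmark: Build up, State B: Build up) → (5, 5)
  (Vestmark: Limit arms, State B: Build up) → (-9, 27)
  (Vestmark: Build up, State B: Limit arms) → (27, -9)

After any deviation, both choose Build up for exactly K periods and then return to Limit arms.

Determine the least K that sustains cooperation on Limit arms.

IC: δ(1−δ^K)/(1−δ) ≥ (27−17)/(17−5) = 5/6.
With δ = 3/4: need 1 − δ^K ≥ 5/6·(1−3/4)/(3/4), i.e. δ^K ≤ 0.7222.
Since (3/4)^1 = 0.7500 and (3/4)^2 = 0.5625, the smallest such K is 2.

2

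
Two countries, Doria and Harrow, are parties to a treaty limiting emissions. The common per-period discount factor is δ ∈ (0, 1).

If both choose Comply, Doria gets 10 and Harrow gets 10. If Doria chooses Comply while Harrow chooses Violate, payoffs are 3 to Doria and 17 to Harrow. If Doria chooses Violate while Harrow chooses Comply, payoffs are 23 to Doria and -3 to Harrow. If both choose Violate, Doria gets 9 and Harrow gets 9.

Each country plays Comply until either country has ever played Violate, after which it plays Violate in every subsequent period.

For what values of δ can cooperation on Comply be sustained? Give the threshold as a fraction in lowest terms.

13/14

For Doria: deviation gain 23−10 = 13, per-period punishment loss 10−9 = 1. IC gives δ ≥ 13/14.
For Harrow: gain 7, loss 1 per period, so δ ≥ 7/8.
The tighter constraint is Doria's, so cooperation needs δ ≥ 13/14.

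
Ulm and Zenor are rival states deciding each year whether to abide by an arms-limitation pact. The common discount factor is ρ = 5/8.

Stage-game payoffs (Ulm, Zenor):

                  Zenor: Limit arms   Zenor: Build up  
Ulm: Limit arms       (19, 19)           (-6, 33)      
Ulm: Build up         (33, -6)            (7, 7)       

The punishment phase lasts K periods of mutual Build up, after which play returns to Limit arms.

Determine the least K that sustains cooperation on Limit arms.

No profitable deviation requires (19−7)(ρ+…+ρ^K) ≥ 33−19, i.e. ρ+…+ρ^K ≥ 7/6 ≈ 1.1667.
With ρ = 5/8, the partial sums are K=1: 0.6250, K=2: 1.0156, K=3: 1.2598.
K = 3 is the first length at which the sum reaches 1.1667.

3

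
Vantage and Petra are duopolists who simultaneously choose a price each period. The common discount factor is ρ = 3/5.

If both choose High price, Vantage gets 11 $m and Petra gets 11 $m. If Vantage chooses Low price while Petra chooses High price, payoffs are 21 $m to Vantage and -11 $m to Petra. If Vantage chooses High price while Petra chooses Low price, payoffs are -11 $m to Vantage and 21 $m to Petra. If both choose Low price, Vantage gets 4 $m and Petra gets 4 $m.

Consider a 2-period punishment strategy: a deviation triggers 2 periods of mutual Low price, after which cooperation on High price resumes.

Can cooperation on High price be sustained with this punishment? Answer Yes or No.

Comparing payoff streams over the 3 periods until play realigns: cooperate → 11(1+ρ+…+ρ^2); deviate → 21 + 4(ρ+…+ρ^2).
Cooperation is sustained iff (11−4)(ρ+…+ρ^2) ≥ 21−11.
ρ+…+ρ^2 = 3/5·(1−(3/5)^2)/(1−3/5) = 0.9600, and (21−11)/(11−4) = 1.4286.
0.9600 < 1.4286, so cooperation is not sustainable.

No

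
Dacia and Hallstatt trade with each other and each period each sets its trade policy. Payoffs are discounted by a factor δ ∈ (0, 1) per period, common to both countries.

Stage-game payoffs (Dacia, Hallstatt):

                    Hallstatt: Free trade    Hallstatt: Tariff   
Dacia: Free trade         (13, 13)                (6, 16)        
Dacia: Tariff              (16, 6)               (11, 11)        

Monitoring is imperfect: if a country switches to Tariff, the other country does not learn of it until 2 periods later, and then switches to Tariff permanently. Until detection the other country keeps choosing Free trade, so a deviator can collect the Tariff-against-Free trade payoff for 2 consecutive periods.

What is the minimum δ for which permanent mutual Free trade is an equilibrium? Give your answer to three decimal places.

The best deviation is to choose Tariff for all 2 undetected periods, earning 16 each, then 11 forever once detected.
Deviation value: 16(1−δ^2)/(1−δ) + 11δ^2/(1−δ); cooperation value: 13/(1−δ).
IC: 13 ≥ 16(1−δ^2) + 11δ^2 = 16 − 5δ^2.
So δ^2 ≥ 3/5, giving δ ≥ (3/5)^(1/2) ≈ 0.775.

0.775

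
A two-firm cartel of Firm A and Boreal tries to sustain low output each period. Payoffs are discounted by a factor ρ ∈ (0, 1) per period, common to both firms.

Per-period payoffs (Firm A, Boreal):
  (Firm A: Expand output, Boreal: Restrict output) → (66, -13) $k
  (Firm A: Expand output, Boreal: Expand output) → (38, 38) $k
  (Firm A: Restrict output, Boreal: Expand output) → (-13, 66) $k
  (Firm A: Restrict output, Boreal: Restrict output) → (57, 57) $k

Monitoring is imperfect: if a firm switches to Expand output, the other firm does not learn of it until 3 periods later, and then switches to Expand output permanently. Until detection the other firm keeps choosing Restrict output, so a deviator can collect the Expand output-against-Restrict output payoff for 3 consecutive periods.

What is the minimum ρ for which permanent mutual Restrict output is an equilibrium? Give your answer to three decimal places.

Deviating for the 3 undetected periods gains 66−57 = 9 per period over cooperation, then loses 57−38 = 19 per period forever once punishment starts.
Gain: 9(1 + ρ + … + ρ^2); loss: 19·ρ^3/(1−ρ).
No profitable deviation ⇔ 9(1−ρ^3) ≤ 19·ρ^3, i.e. ρ^3 ≥ 9/(9+19) = 9/28.
Hence ρ ≥ (9/28)^(1/3) ≈ 0.685.

0.685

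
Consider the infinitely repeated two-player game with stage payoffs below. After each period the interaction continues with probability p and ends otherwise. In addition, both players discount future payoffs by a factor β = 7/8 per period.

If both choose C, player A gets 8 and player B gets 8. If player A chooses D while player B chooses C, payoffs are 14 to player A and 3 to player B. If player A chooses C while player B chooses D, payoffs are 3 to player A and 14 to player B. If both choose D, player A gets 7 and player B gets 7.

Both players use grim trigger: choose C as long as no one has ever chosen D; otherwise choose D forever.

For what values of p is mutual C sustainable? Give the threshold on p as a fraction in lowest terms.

With continuation probability p and discount β, the effective per-period discount factor is βp.
Grim-trigger IC: βp ≥ (14−8)/(14−7) = 6/7.
So p ≥ (6/7)/(7/8) = 48/49.

48/49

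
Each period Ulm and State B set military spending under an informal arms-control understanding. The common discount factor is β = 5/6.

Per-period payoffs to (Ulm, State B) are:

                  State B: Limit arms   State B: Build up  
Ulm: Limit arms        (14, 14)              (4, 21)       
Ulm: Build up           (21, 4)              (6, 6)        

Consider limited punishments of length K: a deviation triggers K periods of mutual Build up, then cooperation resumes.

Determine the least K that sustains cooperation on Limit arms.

No profitable deviation requires (14−6)(β+…+β^K) ≥ 21−14, i.e. β+…+β^K ≥ 7/8 ≈ 0.8750.
With β = 5/6, the partial sums are K=1: 0.8333, K=2: 1.5278.
K = 2 is the first length at which the sum reaches 0.8750.

2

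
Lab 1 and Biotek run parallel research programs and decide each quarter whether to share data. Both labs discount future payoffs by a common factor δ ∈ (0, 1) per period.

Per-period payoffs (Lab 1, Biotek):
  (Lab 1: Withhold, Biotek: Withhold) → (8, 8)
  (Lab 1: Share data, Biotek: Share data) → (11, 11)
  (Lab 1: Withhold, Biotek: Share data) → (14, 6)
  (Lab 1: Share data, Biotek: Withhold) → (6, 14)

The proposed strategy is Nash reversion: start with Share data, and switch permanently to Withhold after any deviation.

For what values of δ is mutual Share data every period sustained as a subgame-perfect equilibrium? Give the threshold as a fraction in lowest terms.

1/2

One-period gain from deviating is 14 − 11 = 3. The loss is 11 − 8 = 3 in every subsequent period, with present value 3·δ/(1−δ).
Deviation is unprofitable when 3·δ/(1−δ) ≥ 3, i.e. δ/(1−δ) ≥ 1.
Equivalently δ ≥ 3/(3+3) = 1/2.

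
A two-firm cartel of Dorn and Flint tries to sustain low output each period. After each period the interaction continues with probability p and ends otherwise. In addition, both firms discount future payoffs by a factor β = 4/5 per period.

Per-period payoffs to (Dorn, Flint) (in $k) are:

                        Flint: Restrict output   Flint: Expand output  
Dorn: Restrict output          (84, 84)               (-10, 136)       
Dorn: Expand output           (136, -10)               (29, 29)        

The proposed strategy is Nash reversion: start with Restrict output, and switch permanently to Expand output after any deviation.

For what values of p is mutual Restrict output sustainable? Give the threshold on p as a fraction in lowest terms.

65/107

Expected continuation weight on next period's payoff is β·p = 4/5·p, which plays the role of the discount factor.
Cooperation requires 4/5·p ≥ (136−84)/(136−29) = 52/107, hence p ≥ 65/107.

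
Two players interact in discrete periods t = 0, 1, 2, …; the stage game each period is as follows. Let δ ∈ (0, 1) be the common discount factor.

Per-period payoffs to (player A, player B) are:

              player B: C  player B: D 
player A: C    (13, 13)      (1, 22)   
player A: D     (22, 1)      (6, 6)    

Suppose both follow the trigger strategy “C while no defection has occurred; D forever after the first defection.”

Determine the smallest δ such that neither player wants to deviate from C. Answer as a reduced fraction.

13/(1−δ) ≥ 22 + 6δ/(1−δ)
13 ≥ 22 − 16δ
δ ≥ 9/16.

9/16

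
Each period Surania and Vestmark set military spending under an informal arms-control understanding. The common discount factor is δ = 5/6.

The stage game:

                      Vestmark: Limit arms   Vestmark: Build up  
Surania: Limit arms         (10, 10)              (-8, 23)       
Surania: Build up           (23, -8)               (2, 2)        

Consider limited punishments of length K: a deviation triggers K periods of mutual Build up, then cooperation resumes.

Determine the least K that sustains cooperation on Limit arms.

No profitable deviation requires (10−2)(δ+…+δ^K) ≥ 23−10, i.e. δ+…+δ^K ≥ 13/8 ≈ 1.6250.
With δ = 5/6, the partial sums are K=1: 0.8333, K=2: 1.5278, K=3: 2.1065.
K = 3 is the first length at which the sum reaches 1.6250.

3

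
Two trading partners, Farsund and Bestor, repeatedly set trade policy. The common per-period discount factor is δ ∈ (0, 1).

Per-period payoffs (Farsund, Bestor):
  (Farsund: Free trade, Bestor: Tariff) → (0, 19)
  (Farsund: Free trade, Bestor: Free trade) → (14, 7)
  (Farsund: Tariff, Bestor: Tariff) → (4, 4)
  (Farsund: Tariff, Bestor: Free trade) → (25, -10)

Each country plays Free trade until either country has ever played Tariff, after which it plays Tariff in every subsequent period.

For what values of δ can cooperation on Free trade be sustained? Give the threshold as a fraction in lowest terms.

Farsund: cooperation gives 14 each period; deviation gives 25 once then 4 forever.
  14/(1−δ) ≥ 25 + 4δ/(1−δ) ⇒ δ ≥ 11/21.
Bestor: cooperation gives 7 each period; deviation gives 19 once then 4 forever.
  δ ≥ 12/15 = 4/5.
Both must hold, so the binding constraint is Bestor's: δ ≥ 4/5.

4/5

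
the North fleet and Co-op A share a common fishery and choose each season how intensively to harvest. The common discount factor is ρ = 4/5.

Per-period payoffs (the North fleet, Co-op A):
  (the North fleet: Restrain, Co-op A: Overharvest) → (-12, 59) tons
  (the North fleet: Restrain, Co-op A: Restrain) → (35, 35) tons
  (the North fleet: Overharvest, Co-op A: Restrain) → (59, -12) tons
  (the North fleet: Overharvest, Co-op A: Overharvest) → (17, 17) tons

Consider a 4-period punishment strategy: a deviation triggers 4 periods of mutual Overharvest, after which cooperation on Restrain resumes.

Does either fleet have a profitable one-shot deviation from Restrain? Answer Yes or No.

IC: ρ+…+ρ^4 ≥ (59−35)/(35−17) = 4/3.
At ρ = 4/5: partial sum = 2.3616 ≥ 1.3333. Cooperation sustainable.

No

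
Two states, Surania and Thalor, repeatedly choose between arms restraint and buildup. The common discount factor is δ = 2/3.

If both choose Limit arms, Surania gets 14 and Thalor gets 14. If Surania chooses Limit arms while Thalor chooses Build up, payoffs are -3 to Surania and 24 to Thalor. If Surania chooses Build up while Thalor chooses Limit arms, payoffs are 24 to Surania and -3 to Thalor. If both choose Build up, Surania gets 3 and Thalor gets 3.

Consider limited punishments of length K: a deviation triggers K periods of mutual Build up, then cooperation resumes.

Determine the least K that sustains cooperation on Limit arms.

2

Need Σ_{k=1}^{K} δ^k ≥ (24−14)/(14−3) = 0.9091 at δ = 2/3.
At K = 1 the sum is 0.6667 < 0.9091; at K = 2 it is 1.1111 ≥ 0.9091.
So the minimum punishment length is K = 2.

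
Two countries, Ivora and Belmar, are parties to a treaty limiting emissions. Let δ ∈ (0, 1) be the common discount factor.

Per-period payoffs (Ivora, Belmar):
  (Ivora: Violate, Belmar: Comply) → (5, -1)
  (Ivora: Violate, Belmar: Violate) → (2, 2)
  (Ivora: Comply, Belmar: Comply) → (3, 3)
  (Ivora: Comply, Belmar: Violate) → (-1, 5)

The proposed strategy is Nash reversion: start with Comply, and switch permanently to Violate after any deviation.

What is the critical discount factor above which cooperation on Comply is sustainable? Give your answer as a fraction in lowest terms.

One-period gain from deviating is 5 − 3 = 2. The loss is 3 − 2 = 1 in every subsequent period, with present value 1·δ/(1−δ).
Deviation is unprofitable when 1·δ/(1−δ) ≥ 2, i.e. δ/(1−δ) ≥ 2.
Equivalently δ ≥ 2/(2+1) = 2/3.

2/3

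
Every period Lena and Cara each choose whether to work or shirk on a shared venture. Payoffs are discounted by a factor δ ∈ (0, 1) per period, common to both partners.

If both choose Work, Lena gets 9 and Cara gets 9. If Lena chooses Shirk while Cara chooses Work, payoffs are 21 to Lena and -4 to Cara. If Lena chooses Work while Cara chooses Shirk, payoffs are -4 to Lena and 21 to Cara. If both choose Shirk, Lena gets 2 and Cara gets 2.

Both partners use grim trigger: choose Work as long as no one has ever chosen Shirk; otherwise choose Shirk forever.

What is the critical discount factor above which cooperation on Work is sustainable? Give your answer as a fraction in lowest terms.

9/(1−δ) ≥ 21 + 2δ/(1−δ)
9 ≥ 21 − 19δ
δ ≥ 12/19.

12/19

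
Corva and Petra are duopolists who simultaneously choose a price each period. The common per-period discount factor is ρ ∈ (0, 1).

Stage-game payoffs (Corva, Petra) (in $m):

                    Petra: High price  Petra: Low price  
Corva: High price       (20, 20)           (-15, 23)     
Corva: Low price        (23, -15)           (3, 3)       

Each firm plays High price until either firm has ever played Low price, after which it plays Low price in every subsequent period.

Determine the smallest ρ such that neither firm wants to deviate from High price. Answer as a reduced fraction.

Under grim trigger the critical discount factor is (T−C)/(T−P) with T = 23, C = 20, P = 3.
ρ* = (23−20)/(23−3) = 3/20.

3/20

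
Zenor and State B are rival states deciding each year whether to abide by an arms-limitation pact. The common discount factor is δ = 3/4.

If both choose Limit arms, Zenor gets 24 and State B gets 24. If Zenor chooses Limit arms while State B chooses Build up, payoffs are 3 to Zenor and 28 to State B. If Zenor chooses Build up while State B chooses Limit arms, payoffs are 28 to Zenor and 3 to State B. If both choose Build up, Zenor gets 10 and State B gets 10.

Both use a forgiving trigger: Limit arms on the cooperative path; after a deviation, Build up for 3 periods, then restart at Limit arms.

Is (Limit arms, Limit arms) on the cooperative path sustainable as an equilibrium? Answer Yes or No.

Yes

A one-shot deviation gives 28 now, then 10 for 3 periods, then back to 24.
Gain from deviating: (28−24) today; loss: (24−10) in each of the next 3 periods.
No-deviation condition: (24−10)(δ+…+δ^3) ≥ 28−24, i.e. δ+…+δ^3 ≥ 2/7.
At δ = 3/4: δ+…+δ^3 = 1.7344 ≥ 0.2857.
So cooperation is sustainable.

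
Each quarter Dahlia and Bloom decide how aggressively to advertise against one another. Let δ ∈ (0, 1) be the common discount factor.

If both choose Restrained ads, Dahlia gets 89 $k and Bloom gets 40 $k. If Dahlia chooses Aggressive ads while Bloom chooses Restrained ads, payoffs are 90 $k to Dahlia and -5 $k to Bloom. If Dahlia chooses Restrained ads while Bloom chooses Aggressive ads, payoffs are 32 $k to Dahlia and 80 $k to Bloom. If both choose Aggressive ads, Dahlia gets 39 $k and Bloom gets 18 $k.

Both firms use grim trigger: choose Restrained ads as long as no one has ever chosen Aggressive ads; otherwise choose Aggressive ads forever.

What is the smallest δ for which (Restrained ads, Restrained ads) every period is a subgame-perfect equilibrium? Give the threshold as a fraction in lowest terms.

20/31

For Dahlia: deviation gain 90−89 = 1, per-period punishment loss 89−39 = 50. IC gives δ ≥ 1/51.
For Bloom: gain 40, loss 22 per period, so δ ≥ 40/62 = 20/31.
The tighter constraint is Bloom's, so cooperation needs δ ≥ 20/31.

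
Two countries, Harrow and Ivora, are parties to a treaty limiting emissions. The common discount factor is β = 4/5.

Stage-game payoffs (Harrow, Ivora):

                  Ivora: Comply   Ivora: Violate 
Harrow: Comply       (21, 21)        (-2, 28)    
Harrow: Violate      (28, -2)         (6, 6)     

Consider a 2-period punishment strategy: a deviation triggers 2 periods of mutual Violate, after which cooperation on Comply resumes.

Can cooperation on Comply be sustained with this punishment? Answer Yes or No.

Yes

IC: β+…+β^2 ≥ (28−21)/(21−6) = 7/15.
At β = 4/5: partial sum = 1.4400 ≥ 0.4667. Cooperation sustainable.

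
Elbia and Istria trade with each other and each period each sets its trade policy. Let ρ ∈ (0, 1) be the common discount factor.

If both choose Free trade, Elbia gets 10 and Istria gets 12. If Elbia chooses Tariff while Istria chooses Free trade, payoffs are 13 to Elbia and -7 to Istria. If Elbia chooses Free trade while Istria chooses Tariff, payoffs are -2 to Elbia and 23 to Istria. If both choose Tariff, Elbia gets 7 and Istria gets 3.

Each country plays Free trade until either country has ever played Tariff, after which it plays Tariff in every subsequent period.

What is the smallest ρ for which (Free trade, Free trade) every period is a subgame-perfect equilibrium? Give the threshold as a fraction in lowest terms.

Elbia: cooperation gives 10 each period; deviation gives 13 once then 7 forever.
  10/(1−ρ) ≥ 13 + 7ρ/(1−ρ) ⇒ ρ ≥ 3/6 = 1/2.
Istria: cooperation gives 12 each period; deviation gives 23 once then 3 forever.
  ρ ≥ 11/20.
Both must hold, so the binding constraint is Istria's: ρ ≥ 11/20.

11/20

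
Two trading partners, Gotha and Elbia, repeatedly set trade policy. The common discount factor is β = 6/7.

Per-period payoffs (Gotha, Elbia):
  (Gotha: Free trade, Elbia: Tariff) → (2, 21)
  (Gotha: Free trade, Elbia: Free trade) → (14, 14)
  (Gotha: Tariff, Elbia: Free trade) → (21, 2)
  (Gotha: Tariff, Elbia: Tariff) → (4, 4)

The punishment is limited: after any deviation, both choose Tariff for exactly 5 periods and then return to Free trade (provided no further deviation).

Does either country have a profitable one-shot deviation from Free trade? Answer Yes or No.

A one-shot deviation gives 21 now, then 4 for 5 periods, then back to 14.
Gain from deviating: (21−14) today; loss: (14−4) in each of the next 5 periods.
No-deviation condition: (14−4)(β+…+β^5) ≥ 21−14, i.e. β+…+β^5 ≥ 7/10.
At β = 6/7: β+…+β^5 = 3.2240 ≥ 0.7000.
So cooperation is sustainable.

No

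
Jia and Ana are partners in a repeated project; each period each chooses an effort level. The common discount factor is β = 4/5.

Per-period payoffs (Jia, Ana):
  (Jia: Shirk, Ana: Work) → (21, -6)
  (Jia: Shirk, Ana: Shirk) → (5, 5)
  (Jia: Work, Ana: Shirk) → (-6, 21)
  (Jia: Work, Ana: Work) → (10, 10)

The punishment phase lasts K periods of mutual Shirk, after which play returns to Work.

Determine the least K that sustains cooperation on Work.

4

Need Σ_{k=1}^{K} β^k ≥ (21−10)/(10−5) = 2.2000 at β = 4/5.
At K = 3 the sum is 1.9520 < 2.2000; at K = 4 it is 2.3616 ≥ 2.2000.
So the minimum punishment length is K = 4.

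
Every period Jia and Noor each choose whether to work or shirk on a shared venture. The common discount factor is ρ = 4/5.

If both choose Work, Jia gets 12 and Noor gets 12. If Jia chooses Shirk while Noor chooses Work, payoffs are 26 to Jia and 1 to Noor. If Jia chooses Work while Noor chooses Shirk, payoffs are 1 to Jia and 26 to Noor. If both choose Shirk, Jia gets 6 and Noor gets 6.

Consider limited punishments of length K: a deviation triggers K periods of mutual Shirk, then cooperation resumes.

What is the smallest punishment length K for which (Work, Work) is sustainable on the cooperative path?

No profitable deviation requires (12−6)(ρ+…+ρ^K) ≥ 26−12, i.e. ρ+…+ρ^K ≥ 7/3 ≈ 2.3333.
With ρ = 4/5, the partial sums are K=1: 0.8000, K=2: 1.4400, K=3: 1.9520, K=4: 2.3616.
K = 4 is the first length at which the sum reaches 2.3333.

4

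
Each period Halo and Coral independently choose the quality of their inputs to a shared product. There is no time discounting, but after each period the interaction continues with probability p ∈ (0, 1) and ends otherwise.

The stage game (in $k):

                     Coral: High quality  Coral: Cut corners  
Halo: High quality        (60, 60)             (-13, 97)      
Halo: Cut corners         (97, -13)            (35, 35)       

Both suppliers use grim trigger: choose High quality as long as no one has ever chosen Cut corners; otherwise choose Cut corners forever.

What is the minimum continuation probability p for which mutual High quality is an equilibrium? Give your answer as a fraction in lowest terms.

Expected cooperation value is 60 + p·60 + p²·60 + … = 60/(1−p); deviation gives 97 + p·35/(1−p).
60 ≥ 97(1−p) + 35p ⇒ 62p ≥ 37 ⇒ p ≥ 37/62.

37/62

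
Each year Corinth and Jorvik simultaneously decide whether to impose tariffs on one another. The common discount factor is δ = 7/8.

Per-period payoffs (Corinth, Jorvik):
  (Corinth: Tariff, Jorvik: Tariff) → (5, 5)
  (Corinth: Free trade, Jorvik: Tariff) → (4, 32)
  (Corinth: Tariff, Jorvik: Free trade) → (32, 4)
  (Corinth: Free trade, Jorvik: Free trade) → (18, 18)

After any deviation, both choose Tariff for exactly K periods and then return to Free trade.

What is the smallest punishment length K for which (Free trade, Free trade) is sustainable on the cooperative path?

2

Need Σ_{k=1}^{K} δ^k ≥ (32−18)/(18−5) = 1.0769 at δ = 7/8.
At K = 1 the sum is 0.8750 < 1.0769; at K = 2 it is 1.6406 ≥ 1.0769.
So the minimum punishment length is K = 2.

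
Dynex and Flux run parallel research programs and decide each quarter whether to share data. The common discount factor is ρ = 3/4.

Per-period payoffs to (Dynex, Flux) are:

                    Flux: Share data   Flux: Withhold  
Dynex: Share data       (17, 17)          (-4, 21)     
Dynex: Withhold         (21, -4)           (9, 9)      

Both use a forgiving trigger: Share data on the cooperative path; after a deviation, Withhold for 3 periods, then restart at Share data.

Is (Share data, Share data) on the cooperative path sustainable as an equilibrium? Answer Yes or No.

Yes

A one-shot deviation gives 21 now, then 9 for 3 periods, then back to 17.
Gain from deviating: (21−17) today; loss: (17−9) in each of the next 3 periods.
No-deviation condition: (17−9)(ρ+…+ρ^3) ≥ 21−17, i.e. ρ+…+ρ^3 ≥ 1/2.
At ρ = 3/4: ρ+…+ρ^3 = 1.7344 ≥ 0.5000.
So cooperation is sustainable.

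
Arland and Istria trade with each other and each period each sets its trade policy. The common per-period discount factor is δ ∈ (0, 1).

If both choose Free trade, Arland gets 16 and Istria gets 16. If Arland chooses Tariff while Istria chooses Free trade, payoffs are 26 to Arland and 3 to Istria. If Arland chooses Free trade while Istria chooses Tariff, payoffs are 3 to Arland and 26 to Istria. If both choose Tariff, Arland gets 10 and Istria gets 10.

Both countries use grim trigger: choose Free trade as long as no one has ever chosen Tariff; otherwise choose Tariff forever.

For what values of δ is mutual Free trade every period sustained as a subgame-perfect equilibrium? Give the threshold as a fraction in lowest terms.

16/(1−δ) ≥ 26 + 10δ/(1−δ)
16 ≥ 26 − 16δ
δ ≥ 10/16 = 5/8.

5/8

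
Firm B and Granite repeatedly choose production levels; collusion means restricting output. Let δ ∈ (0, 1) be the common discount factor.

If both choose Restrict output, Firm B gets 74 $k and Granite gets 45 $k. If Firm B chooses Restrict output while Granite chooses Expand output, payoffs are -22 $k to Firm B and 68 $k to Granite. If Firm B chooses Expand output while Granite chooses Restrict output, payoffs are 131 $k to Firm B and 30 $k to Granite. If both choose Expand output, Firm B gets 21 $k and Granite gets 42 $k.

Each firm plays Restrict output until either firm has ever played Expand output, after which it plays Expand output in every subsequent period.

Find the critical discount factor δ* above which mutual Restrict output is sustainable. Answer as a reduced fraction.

23/26

Firm B's threshold: (131−74)/(131−21) = 57/110.
Granite's threshold: (68−45)/(68−42) = 23/26.
57/110 < 23/26, so Granite binds and δ* = 23/26.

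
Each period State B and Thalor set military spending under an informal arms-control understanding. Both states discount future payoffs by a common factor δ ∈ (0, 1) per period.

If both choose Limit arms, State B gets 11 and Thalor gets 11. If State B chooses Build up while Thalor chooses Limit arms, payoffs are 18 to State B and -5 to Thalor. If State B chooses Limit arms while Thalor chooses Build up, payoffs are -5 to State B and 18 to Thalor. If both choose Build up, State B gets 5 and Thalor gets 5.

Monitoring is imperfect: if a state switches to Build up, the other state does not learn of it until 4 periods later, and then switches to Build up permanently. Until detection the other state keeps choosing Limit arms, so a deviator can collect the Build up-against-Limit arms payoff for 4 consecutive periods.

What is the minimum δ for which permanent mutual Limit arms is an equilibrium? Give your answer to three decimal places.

The best deviation is to choose Build up for all 4 undetected periods, earning 18 each, then 5 forever once detected.
Deviation value: 18(1−δ^4)/(1−δ) + 5δ^4/(1−δ); cooperation value: 11/(1−δ).
IC: 11 ≥ 18(1−δ^4) + 5δ^4 = 18 − 13δ^4.
So δ^4 ≥ 7/13, giving δ ≥ (7/13)^(1/4) ≈ 0.857.

0.857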